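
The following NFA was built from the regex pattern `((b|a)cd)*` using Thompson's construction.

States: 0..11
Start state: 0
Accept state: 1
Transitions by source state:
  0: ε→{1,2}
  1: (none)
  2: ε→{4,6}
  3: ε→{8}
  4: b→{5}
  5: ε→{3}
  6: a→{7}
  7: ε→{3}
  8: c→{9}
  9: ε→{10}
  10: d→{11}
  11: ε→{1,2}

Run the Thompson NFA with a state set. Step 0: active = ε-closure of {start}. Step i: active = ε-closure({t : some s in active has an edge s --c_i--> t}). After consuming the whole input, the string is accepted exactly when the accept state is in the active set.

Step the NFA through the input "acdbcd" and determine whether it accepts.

Answer: ACCEPT

Steps:
start: ε-closure({0}) = {0,1,2,4,6}
'a' @ 1: {3,7,8}
'c' @ 2: {9,10}
'd' @ 3: {1,2,4,6,11}  ✓accept
'b' @ 4: {3,5,8}
'c' @ 5: {9,10}
'd' @ 6: {1,2,4,6,11}  ✓accept
end set {1,2,4,6,11} — state 1 in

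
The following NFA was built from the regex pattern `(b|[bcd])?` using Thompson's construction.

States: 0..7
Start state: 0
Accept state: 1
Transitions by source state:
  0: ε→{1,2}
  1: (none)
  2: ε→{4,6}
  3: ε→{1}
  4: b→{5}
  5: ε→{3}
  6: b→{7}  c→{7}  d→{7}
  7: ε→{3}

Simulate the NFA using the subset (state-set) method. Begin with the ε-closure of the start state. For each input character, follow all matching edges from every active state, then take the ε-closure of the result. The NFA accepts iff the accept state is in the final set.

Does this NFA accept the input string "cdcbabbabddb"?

start: ε-closure({0}) = {0,1,2,4,6}
'c' @ 1: {1,3,7}  [accepting]
'd' @ 2: {}  — no active states
rest 'cbabbabddb' ignored (set empty)
final: {}; accept 1 not in set

Answer: REJECT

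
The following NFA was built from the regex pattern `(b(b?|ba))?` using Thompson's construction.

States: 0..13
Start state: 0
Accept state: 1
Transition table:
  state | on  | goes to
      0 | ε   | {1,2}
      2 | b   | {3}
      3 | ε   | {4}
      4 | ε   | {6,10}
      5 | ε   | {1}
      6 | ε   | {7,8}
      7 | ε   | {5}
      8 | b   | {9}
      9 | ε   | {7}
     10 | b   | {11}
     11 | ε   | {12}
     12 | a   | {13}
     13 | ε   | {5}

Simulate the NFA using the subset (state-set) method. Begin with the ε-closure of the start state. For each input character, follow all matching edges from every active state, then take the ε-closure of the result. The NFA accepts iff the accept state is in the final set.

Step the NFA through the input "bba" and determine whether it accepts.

Answer: ACCEPT

Trace:
S₀ = ε-closure({0}) = {0,1,2}
'b' @ 1: {1,3,4,5,6,7,8,10}  (accept∈set)
'b' @ 2: {1,5,7,9,11,12}  (accept∈set)
'a' @ 3: {1,5,13}  (accept∈set)
final: {1,5,13}; accept 1 in set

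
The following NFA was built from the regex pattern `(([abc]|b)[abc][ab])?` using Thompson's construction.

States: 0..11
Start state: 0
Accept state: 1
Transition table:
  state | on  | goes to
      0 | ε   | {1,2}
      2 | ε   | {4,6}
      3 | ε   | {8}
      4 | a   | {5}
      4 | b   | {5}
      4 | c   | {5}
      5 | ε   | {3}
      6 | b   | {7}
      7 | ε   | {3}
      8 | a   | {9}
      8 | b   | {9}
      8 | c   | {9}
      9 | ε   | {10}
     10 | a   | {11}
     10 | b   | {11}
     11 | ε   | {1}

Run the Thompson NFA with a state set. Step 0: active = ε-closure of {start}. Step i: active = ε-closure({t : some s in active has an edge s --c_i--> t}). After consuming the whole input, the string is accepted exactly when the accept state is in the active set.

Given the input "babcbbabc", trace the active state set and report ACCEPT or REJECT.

S₀ = ε-closure({0}) = {0,1,2,4,6}
'b' @ 1: {3,5,7,8}
'a' @ 2: {9,10}
'b' @ 3: {1,11}  ✓accept
'c' @ 4: {}  — state set empty
rest 'bbabc' ignored (set empty)
final: {}; accept 1 not in set

Answer: REJECT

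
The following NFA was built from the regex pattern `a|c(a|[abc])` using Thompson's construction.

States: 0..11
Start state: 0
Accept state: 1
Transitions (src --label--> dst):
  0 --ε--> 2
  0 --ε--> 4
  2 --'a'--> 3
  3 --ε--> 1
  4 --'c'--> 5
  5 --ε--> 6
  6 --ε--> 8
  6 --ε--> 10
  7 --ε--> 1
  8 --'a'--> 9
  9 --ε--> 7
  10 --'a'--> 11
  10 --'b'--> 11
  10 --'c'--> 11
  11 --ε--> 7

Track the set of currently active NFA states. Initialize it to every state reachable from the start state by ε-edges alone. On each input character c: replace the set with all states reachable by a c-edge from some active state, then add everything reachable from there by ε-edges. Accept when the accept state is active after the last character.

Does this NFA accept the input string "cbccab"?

start: ε-closure({0}) = {0,2,4}
'c' @ 1: {5,6,8,10}
'b' @ 2: {1,7,11}  ✓accept
'c' @ 3: {}  — state set empty
rest 'cab' ignored (set empty)
final: {}; accept 1 not in set

Answer: REJECT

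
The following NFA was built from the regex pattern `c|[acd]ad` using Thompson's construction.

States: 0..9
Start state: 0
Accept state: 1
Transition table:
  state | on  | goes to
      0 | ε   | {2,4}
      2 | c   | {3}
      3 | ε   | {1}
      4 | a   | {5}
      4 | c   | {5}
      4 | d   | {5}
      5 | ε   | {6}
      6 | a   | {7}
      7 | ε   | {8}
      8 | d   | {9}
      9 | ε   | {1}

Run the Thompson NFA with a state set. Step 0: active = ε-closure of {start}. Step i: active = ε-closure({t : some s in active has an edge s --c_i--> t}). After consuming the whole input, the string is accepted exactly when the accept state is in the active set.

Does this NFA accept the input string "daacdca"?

initial (ε-close {0}): {0,2,4}
'd' @ 1: {5,6}
'a' @ 2: {7,8}
'a' @ 3: {}  — no active states
rest 'cdca' ignored (set empty)
after full input: {}  (accept=1 not in)

Answer: REJECT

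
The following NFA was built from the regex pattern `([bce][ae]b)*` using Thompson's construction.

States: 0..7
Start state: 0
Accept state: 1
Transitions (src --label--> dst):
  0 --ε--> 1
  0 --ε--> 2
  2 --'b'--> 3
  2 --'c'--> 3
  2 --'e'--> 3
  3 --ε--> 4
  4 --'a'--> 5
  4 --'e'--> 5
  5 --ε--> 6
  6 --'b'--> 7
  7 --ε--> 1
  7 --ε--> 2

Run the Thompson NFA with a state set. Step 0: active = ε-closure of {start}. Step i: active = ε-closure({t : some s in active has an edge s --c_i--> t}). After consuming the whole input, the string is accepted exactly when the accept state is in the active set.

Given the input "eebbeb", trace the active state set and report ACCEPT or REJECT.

Answer: ACCEPT

Trace:
start: ε-closure({0}) = {0,1,2}
'e' @ 1: {3,4}
'e' @ 2: {5,6}
'b' @ 3: {1,2,7}  (accept∈set)
'b' @ 4: {3,4}
'e' @ 5: {5,6}
'b' @ 6: {1,2,7}  (accept∈set)
final: {1,2,7}; accept 1 in set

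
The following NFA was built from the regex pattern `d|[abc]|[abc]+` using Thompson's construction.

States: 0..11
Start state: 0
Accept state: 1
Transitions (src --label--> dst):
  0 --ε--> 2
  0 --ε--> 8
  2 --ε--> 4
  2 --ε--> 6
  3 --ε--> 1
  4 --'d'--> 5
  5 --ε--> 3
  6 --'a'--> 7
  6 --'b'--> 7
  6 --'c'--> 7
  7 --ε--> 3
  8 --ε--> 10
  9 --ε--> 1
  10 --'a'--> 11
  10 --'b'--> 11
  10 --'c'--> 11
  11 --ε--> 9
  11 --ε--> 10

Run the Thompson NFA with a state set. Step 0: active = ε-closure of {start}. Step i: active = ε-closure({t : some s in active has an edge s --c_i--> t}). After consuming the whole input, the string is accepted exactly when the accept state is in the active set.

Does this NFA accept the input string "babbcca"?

Answer: ACCEPT

Derivation:
S₀ = ε-closure({0}) = {0,2,4,6,8,10}
'b' @ 1: {1,3,7,9,10,11}  [accepting]
'a' @ 2: {1,9,10,11}  [accepting]
'b' @ 3: {1,9,10,11}  [accepting]
'b' @ 4: {1,9,10,11}  [accepting]
'c' @ 5: {1,9,10,11}  [accepting]
'c' @ 6: {1,9,10,11}  [accepting]
'a' @ 7: {1,9,10,11}  [accepting]
end set {1,9,10,11} — state 1 in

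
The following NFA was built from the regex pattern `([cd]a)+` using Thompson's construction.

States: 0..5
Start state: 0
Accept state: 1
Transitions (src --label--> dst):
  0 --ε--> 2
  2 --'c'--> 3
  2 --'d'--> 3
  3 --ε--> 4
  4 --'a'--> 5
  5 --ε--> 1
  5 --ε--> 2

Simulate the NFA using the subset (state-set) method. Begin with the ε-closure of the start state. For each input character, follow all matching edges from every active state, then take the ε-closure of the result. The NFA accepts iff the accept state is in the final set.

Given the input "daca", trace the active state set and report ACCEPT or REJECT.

start: ε-closure({0}) = {0,2}
'd' @ 1: {3,4}
'a' @ 2: {1,2,5}  (accept∈set)
'c' @ 3: {3,4}
'a' @ 4: {1,2,5}  (accept∈set)
end set {1,2,5} — state 1 in

Answer: ACCEPT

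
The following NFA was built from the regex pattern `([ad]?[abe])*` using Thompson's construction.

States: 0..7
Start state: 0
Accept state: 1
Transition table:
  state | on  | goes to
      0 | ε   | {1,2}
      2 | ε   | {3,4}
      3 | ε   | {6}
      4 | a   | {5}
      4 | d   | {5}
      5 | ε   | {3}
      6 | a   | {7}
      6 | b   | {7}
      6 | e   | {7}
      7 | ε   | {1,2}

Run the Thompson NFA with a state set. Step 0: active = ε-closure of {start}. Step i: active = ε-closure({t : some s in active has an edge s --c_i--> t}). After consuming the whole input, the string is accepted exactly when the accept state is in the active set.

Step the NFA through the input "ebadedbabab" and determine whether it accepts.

S₀ = ε-closure({0}) = {0,1,2,3,4,6}
'e' @ 1: {1,2,3,4,6,7}  ✓accept
'b' @ 2: {1,2,3,4,6,7}  ✓accept
'a' @ 3: {1,2,3,4,5,6,7}  ✓accept
'd' @ 4: {3,5,6}
'e' @ 5: {1,2,3,4,6,7}  ✓accept
'd' @ 6: {3,5,6}
'b' @ 7: {1,2,3,4,6,7}  ✓accept
'a' @ 8: {1,2,3,4,5,6,7}  ✓accept
'b' @ 9: {1,2,3,4,6,7}  ✓accept
'a' @ 10: {1,2,3,4,5,6,7}  ✓accept
'b' @ 11: {1,2,3,4,6,7}  ✓accept
final: {1,2,3,4,6,7}; accept 1 in set

Answer: ACCEPT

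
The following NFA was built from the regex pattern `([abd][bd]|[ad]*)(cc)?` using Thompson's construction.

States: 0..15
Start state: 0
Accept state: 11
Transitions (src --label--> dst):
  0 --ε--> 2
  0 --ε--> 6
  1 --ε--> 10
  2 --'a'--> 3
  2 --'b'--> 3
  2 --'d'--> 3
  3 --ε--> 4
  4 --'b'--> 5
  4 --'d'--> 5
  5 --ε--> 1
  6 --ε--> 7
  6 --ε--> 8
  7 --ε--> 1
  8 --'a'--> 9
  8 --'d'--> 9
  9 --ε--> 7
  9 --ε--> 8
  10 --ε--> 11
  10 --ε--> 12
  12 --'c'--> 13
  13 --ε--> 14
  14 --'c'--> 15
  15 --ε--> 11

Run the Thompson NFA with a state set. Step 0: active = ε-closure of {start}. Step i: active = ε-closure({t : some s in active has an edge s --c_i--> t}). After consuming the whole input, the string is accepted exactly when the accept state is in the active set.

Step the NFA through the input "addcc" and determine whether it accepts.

Answer: ACCEPT

Derivation:
S₀ = ε-closure({0}) = {0,1,2,6,7,8,10,11,12}
'a' @ 1: {1,3,4,7,8,9,10,11,12}  (accept∈set)
'd' @ 2: {1,5,7,8,9,10,11,12}  (accept∈set)
'd' @ 3: {1,7,8,9,10,11,12}  (accept∈set)
'c' @ 4: {13,14}
'c' @ 5: {11,15}  (accept∈set)
after full input: {11,15}  (accept=11 in)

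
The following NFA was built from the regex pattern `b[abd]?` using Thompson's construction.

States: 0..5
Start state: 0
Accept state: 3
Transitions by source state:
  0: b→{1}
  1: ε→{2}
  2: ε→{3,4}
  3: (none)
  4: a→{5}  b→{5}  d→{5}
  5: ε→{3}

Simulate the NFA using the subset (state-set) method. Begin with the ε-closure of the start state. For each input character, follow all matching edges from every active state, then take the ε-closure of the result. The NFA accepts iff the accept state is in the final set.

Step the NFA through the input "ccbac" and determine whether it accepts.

Answer: REJECT

Derivation:
S₀ = ε-closure({0}) = {0}
'c' @ 1: {}  — dead — no transitions
rest 'cbac' ignored (set empty)
final: {}; accept 3 not in set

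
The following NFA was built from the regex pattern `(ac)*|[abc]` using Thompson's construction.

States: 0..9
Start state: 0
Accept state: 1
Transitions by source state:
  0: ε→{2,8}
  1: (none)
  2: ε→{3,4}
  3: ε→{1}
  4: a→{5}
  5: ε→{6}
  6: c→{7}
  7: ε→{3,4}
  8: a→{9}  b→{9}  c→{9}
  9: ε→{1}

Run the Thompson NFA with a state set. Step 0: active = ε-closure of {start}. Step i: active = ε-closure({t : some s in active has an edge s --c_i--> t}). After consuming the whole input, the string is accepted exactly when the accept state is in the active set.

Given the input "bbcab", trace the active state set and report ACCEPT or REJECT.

S₀ = ε-closure({0}) = {0,1,2,3,4,8}
'b' @ 1: {1,9}  [accepting]
'b' @ 2: {}  — dead — no transitions
rest 'cab' ignored (set empty)
after full input: {}  (accept=1 not in)

Answer: REJECT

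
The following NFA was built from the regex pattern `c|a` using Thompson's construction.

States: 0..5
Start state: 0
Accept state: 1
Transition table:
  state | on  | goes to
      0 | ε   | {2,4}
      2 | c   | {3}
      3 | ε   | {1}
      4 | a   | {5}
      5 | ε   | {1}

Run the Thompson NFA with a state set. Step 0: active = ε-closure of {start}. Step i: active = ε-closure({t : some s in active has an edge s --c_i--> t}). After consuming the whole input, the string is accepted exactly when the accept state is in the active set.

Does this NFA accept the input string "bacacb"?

Answer: REJECT

Derivation:
initial (ε-close {0}): {0,2,4}
'b' @ 1: {}  — no active states
rest 'acacb' ignored (set empty)
end set {} — state 1 not in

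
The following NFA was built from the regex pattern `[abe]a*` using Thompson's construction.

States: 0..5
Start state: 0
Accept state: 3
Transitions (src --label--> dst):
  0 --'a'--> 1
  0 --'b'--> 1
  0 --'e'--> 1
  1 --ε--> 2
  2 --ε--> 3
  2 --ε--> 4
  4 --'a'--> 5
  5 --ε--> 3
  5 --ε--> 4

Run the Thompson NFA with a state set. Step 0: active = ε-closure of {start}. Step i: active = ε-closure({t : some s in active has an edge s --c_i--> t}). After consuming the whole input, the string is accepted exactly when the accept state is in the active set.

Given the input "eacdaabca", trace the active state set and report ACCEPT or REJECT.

Answer: REJECT

Trace:
initial (ε-close {0}): {0}
'e' @ 1: {1,2,3,4}  ✓accept
'a' @ 2: {3,4,5}  ✓accept
'c' @ 3: {}  — state set empty
rest 'daabca' ignored (set empty)
after full input: {}  (accept=3 not in)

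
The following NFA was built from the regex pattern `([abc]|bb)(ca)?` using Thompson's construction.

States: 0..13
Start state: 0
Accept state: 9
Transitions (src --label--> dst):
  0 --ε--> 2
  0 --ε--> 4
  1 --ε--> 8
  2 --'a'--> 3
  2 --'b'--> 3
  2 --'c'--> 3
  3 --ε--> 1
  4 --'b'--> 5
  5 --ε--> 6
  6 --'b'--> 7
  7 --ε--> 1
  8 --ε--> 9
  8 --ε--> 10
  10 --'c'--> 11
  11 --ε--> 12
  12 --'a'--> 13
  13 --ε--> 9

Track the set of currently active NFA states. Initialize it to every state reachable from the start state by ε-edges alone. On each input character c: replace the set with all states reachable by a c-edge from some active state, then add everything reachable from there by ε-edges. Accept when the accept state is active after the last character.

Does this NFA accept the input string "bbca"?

Answer: ACCEPT

Trace:
start: ε-closure({0}) = {0,2,4}
'b' @ 1: {1,3,5,6,8,9,10}  (accept∈set)
'b' @ 2: {1,7,8,9,10}  (accept∈set)
'c' @ 3: {11,12}
'a' @ 4: {9,13}  (accept∈set)
end set {9,13} — state 9 in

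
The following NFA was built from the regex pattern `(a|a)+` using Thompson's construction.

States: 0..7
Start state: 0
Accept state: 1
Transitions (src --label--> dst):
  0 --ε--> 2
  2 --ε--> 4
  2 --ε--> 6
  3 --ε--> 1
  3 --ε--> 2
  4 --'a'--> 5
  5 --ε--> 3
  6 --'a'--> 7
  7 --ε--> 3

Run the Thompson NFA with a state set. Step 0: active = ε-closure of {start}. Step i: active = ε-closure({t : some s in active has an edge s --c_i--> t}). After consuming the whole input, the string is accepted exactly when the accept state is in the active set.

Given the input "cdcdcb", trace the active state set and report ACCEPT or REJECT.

start: ε-closure({0}) = {0,2,4,6}
'c' @ 1: {}  — state set empty
rest 'dcdcb' ignored (set empty)
final: {}; accept 1 not in set

Answer: REJECT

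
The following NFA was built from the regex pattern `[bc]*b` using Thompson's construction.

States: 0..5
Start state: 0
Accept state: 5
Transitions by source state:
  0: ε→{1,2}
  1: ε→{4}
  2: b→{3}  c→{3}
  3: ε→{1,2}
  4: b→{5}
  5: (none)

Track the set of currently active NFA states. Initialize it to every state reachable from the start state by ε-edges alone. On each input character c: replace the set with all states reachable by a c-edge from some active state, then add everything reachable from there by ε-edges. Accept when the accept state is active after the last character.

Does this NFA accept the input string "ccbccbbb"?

S₀ = ε-closure({0}) = {0,1,2,4}
'c' @ 1: {1,2,3,4}
'c' @ 2: {1,2,3,4}
'b' @ 3: {1,2,3,4,5}  (accept∈set)
'c' @ 4: {1,2,3,4}
'c' @ 5: {1,2,3,4}
'b' @ 6: {1,2,3,4,5}  (accept∈set)
'b' @ 7: {1,2,3,4,5}  (accept∈set)
'b' @ 8: {1,2,3,4,5}  (accept∈set)
final: {1,2,3,4,5}; accept 5 in set

Answer: ACCEPT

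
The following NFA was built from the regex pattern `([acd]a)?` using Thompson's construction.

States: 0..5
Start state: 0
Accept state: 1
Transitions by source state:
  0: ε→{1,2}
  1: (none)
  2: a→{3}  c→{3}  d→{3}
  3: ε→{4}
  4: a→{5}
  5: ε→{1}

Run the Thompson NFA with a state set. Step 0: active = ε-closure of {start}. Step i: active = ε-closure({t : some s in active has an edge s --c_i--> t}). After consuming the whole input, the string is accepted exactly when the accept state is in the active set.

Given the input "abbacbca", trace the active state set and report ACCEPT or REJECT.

S₀ = ε-closure({0}) = {0,1,2}
'a' @ 1: {3,4}
'b' @ 2: {}  — state set empty
rest 'bacbca' ignored (set empty)
after full input: {}  (accept=1 not in)

Answer: REJECT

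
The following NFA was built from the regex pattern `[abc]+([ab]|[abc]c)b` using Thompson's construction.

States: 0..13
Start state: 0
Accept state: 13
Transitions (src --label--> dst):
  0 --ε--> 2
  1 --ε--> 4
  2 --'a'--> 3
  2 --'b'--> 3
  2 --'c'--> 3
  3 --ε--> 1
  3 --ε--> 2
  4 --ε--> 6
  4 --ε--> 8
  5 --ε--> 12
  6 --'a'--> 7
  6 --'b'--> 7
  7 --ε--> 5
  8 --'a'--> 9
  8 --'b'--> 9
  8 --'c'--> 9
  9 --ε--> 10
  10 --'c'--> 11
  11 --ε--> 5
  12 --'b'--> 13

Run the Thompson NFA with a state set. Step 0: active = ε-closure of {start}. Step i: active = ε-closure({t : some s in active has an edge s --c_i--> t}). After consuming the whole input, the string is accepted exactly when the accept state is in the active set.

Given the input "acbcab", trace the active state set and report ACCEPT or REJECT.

Answer: ACCEPT

Steps:
start: ε-closure({0}) = {0,2}
'a' @ 1: {1,2,3,4,6,8}
'c' @ 2: {1,2,3,4,6,8,9,10}
'b' @ 3: {1,2,3,4,5,6,7,8,9,10,12}
'c' @ 4: {1,2,3,4,5,6,8,9,10,11,12}
'a' @ 5: {1,2,3,4,5,6,7,8,9,10,12}
'b' @ 6: {1,2,3,4,5,6,7,8,9,10,12,13}  (accept∈set)
after full input: {1,2,3,4,5,6,7,8,9,10,12,13}  (accept=13 in)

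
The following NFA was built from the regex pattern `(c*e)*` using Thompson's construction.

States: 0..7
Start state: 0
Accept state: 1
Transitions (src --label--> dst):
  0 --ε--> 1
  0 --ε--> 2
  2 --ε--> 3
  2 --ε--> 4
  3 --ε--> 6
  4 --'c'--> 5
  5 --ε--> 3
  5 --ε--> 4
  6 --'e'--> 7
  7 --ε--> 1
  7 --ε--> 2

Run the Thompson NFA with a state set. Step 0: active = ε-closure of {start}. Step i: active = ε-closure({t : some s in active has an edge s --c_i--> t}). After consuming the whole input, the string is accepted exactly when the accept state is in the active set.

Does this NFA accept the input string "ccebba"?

start: ε-closure({0}) = {0,1,2,3,4,6}
'c' @ 1: {3,4,5,6}
'c' @ 2: {3,4,5,6}
'e' @ 3: {1,2,3,4,6,7}  (accept∈set)
'b' @ 4: {}  — no active states
rest 'ba' ignored (set empty)
end set {} — state 1 not in

Answer: REJECT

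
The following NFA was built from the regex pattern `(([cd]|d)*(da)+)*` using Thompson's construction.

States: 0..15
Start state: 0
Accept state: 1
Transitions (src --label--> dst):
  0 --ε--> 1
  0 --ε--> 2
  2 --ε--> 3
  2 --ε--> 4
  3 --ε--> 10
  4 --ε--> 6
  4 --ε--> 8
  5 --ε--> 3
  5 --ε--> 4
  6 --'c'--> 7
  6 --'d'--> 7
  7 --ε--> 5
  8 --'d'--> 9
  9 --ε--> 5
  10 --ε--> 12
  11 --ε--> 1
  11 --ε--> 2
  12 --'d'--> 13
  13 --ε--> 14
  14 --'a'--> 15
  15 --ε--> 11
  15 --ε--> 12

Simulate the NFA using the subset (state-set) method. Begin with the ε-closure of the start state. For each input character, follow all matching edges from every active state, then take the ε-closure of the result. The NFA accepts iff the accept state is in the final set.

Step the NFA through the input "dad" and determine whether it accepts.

start: ε-closure({0}) = {0,1,2,3,4,6,8,10,12}
'd' @ 1: {3,4,5,6,7,8,9,10,12,13,14}
'a' @ 2: {1,2,3,4,6,8,10,11,12,15}  (accept∈set)
'd' @ 3: {3,4,5,6,7,8,9,10,12,13,14}
end set {3,4,5,6,7,8,9,10,12,13,14} — state 1 not in

Answer: REJECT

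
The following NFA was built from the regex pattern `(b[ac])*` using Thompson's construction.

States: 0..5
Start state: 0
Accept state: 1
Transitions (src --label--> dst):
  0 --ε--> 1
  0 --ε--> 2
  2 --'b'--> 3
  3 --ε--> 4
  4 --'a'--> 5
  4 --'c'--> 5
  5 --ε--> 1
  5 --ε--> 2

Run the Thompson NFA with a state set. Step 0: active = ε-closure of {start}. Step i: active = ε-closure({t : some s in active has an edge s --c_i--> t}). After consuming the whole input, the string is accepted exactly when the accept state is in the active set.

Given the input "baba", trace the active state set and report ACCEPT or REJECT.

start: ε-closure({0}) = {0,1,2}
'b' @ 1: {3,4}
'a' @ 2: {1,2,5}  [accepting]
'b' @ 3: {3,4}
'a' @ 4: {1,2,5}  [accepting]
final: {1,2,5}; accept 1 in set

Answer: ACCEPT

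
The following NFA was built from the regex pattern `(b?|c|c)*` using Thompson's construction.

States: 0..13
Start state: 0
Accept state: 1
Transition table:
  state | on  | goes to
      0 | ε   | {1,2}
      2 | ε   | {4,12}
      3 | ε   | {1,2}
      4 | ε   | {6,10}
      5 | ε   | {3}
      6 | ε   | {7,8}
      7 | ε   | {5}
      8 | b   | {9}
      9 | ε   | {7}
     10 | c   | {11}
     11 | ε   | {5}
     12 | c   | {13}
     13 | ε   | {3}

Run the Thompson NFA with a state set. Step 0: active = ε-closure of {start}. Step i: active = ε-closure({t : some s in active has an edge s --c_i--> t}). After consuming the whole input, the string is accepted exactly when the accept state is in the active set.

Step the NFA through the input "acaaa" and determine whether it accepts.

start: ε-closure({0}) = {0,1,2,3,4,5,6,7,8,10,12}
'a' @ 1: {}  — dead — no transitions
rest 'caaa' ignored (set empty)
after full input: {}  (accept=1 not in)

Answer: REJECT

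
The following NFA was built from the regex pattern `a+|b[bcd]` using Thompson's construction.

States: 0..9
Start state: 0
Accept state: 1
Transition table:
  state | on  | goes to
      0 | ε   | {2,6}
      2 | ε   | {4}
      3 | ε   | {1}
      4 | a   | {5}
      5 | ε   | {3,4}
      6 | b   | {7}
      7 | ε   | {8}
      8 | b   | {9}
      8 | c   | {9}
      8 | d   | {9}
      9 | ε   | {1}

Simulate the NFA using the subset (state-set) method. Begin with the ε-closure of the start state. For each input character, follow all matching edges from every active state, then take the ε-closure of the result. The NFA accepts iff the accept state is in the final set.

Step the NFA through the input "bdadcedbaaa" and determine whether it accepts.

start: ε-closure({0}) = {0,2,4,6}
'b' @ 1: {7,8}
'd' @ 2: {1,9}  (accept∈set)
'a' @ 3: {}  — no active states
rest 'dcedbaaa' ignored (set empty)
final: {}; accept 1 not in set

Answer: REJECT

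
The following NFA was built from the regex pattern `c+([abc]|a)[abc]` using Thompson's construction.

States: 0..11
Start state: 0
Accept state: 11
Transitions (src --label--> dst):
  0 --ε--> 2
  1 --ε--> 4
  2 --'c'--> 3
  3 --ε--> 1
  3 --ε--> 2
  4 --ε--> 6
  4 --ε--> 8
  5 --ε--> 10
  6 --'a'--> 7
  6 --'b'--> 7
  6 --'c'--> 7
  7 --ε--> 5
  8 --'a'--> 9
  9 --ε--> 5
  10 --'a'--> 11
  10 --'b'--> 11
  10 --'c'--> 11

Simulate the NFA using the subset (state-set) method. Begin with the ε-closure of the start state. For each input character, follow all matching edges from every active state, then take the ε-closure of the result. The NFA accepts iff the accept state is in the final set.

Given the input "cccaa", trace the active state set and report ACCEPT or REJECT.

Answer: ACCEPT

Steps:
initial (ε-close {0}): {0,2}
'c' @ 1: {1,2,3,4,6,8}
'c' @ 2: {1,2,3,4,5,6,7,8,10}
'c' @ 3: {1,2,3,4,5,6,7,8,10,11}  [accepting]
'a' @ 4: {5,7,9,10,11}  [accepting]
'a' @ 5: {11}  [accepting]
final: {11}; accept 11 in set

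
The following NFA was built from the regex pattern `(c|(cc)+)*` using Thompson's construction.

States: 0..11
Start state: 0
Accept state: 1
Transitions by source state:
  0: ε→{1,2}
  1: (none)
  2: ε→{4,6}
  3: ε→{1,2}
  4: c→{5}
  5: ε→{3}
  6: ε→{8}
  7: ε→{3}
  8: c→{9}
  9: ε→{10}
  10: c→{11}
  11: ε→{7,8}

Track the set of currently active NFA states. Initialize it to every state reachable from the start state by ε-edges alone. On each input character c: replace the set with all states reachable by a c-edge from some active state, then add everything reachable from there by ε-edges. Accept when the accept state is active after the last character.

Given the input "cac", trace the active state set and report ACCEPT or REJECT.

Answer: REJECT

Trace:
initial (ε-close {0}): {0,1,2,4,6,8}
'c' @ 1: {1,2,3,4,5,6,8,9,10}  [accepting]
'a' @ 2: {}  — state set empty
rest 'c' ignored (set empty)
end set {} — state 1 not in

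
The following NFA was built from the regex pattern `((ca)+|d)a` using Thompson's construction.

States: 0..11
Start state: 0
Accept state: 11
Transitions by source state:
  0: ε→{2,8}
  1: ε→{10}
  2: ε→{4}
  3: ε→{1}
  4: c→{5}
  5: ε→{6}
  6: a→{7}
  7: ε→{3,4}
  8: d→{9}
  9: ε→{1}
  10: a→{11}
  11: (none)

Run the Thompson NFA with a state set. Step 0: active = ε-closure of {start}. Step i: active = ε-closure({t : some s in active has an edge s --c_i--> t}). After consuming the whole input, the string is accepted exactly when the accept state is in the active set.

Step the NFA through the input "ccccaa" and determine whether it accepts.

initial (ε-close {0}): {0,2,4,8}
'c' @ 1: {5,6}
'c' @ 2: {}  — no active states
rest 'ccaa' ignored (set empty)
final: {}; accept 11 not in set

Answer: REJECT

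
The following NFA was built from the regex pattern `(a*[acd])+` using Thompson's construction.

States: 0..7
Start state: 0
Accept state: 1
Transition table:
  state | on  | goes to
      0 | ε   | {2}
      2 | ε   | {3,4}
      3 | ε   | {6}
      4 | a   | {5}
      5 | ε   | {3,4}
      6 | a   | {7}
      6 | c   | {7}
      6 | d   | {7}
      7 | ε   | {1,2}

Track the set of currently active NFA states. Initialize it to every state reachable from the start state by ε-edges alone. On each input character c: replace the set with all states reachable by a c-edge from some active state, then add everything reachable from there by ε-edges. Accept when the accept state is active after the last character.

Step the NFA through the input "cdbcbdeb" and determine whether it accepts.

initial (ε-close {0}): {0,2,3,4,6}
'c' @ 1: {1,2,3,4,6,7}  ✓accept
'd' @ 2: {1,2,3,4,6,7}  ✓accept
'b' @ 3: {}  — state set empty
rest 'cbdeb' ignored (set empty)
final: {}; accept 1 not in set

Answer: REJECT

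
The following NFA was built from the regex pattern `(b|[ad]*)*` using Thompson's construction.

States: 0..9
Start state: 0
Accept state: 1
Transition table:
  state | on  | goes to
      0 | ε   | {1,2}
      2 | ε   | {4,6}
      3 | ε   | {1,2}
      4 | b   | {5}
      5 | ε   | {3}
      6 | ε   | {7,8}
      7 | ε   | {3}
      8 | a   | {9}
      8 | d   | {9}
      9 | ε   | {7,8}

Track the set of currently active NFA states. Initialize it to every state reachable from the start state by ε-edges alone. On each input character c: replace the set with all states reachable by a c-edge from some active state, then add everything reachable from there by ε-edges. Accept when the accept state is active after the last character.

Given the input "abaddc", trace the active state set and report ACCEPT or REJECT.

Answer: REJECT

Derivation:
initial (ε-close {0}): {0,1,2,3,4,6,7,8}
'a' @ 1: {1,2,3,4,6,7,8,9}  ✓accept
'b' @ 2: {1,2,3,4,5,6,7,8}  ✓accept
'a' @ 3: {1,2,3,4,6,7,8,9}  ✓accept
'd' @ 4: {1,2,3,4,6,7,8,9}  ✓accept
'd' @ 5: {1,2,3,4,6,7,8,9}  ✓accept
'c' @ 6: {}  — dead — no transitions
after full input: {}  (accept=1 not in)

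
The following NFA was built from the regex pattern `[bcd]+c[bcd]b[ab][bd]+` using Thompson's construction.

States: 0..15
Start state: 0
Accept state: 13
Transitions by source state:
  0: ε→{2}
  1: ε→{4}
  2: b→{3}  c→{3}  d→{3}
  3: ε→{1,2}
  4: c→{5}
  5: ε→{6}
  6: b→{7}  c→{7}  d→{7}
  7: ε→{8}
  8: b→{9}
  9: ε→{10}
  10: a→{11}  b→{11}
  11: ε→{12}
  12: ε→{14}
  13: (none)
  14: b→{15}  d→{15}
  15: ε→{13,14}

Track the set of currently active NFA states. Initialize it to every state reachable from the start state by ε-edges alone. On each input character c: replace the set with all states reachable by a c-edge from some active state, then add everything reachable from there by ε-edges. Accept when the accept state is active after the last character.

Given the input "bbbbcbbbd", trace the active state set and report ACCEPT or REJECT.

start: ε-closure({0}) = {0,2}
'b' @ 1: {1,2,3,4}
'b' @ 2: {1,2,3,4}
'b' @ 3: {1,2,3,4}
'b' @ 4: {1,2,3,4}
'c' @ 5: {1,2,3,4,5,6}
'b' @ 6: {1,2,3,4,7,8}
'b' @ 7: {1,2,3,4,9,10}
'b' @ 8: {1,2,3,4,11,12,14}
'd' @ 9: {1,2,3,4,13,14,15}  (accept∈set)
final: {1,2,3,4,13,14,15}; accept 13 in set

Answer: ACCEPT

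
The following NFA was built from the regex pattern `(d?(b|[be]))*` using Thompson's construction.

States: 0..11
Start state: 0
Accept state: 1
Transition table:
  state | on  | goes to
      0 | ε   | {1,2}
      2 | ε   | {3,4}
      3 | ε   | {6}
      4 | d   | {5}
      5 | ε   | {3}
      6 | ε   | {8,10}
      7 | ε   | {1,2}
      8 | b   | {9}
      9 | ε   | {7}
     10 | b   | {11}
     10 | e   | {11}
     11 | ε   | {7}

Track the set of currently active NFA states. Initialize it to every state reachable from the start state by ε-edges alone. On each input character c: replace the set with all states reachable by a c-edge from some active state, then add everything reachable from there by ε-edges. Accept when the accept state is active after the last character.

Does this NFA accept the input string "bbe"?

S₀ = ε-closure({0}) = {0,1,2,3,4,6,8,10}
'b' @ 1: {1,2,3,4,6,7,8,9,10,11}  [accepting]
'b' @ 2: {1,2,3,4,6,7,8,9,10,11}  [accepting]
'e' @ 3: {1,2,3,4,6,7,8,10,11}  [accepting]
after full input: {1,2,3,4,6,7,8,10,11}  (accept=1 in)

Answer: ACCEPT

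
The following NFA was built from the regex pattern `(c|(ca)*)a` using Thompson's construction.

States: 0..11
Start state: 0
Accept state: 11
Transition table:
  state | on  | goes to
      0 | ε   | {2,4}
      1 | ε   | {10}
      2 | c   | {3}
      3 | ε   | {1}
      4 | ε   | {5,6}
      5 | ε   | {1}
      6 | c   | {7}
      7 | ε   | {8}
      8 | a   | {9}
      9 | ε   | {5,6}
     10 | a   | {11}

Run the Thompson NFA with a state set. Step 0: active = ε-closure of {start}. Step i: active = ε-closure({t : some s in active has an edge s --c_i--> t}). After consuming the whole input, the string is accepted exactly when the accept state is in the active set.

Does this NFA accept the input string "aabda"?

Answer: REJECT

Trace:
start: ε-closure({0}) = {0,1,2,4,5,6,10}
'a' @ 1: {11}  [accepting]
'a' @ 2: {}  — dead — no transitions
rest 'bda' ignored (set empty)
after full input: {}  (accept=11 not in)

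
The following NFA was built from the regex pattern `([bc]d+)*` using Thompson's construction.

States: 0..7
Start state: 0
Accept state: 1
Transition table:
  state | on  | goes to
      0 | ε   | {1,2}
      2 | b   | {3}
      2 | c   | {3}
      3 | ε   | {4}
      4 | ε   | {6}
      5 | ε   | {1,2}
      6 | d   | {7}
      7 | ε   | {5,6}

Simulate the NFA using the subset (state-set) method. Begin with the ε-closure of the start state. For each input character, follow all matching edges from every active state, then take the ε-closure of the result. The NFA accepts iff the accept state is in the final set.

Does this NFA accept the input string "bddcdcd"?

Answer: ACCEPT

Trace:
S₀ = ε-closure({0}) = {0,1,2}
'b' @ 1: {3,4,6}
'd' @ 2: {1,2,5,6,7}  ✓accept
'd' @ 3: {1,2,5,6,7}  ✓accept
'c' @ 4: {3,4,6}
'd' @ 5: {1,2,5,6,7}  ✓accept
'c' @ 6: {3,4,6}
'd' @ 7: {1,2,5,6,7}  ✓accept
final: {1,2,5,6,7}; accept 1 in set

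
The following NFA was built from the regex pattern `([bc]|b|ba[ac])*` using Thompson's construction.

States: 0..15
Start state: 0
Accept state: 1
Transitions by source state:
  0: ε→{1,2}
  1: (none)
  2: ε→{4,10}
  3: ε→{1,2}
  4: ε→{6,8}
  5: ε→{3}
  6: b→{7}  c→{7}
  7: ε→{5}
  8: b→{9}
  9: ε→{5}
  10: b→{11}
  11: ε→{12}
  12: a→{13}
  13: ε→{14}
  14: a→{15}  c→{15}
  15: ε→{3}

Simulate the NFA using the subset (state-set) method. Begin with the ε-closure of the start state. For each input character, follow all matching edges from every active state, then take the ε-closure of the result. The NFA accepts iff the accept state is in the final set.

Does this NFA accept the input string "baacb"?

initial (ε-close {0}): {0,1,2,4,6,8,10}
'b' @ 1: {1,2,3,4,5,6,7,8,9,10,11,12}  ✓accept
'a' @ 2: {13,14}
'a' @ 3: {1,2,3,4,6,8,10,15}  ✓accept
'c' @ 4: {1,2,3,4,5,6,7,8,10}  ✓accept
'b' @ 5: {1,2,3,4,5,6,7,8,9,10,11,12}  ✓accept
end set {1,2,3,4,5,6,7,8,9,10,11,12} — state 1 in

Answer: ACCEPT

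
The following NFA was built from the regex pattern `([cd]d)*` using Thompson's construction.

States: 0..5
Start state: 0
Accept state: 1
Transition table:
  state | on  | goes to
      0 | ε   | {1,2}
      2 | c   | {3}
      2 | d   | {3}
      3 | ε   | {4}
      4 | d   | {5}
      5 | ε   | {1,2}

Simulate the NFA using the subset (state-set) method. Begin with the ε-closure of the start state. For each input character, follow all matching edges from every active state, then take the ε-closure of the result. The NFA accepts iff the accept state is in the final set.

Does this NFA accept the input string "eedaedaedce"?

Answer: REJECT

Trace:
S₀ = ε-closure({0}) = {0,1,2}
'e' @ 1: {}  — state set empty
rest 'edaedaedce' ignored (set empty)
end set {} — state 1 not in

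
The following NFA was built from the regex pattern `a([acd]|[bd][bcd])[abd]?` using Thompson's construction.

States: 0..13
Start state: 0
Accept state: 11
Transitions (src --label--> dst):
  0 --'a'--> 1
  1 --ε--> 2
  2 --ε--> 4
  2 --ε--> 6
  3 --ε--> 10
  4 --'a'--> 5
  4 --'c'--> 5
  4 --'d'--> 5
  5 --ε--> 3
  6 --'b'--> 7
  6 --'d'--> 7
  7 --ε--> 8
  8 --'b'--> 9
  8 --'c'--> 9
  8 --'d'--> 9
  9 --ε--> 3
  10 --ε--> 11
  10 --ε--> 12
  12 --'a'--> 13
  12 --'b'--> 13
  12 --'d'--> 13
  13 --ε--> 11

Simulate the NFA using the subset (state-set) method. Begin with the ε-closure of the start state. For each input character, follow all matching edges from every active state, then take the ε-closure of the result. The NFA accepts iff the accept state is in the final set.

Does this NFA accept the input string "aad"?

Answer: ACCEPT

Steps:
S₀ = ε-closure({0}) = {0}
'a' @ 1: {1,2,4,6}
'a' @ 2: {3,5,10,11,12}  ✓accept
'd' @ 3: {11,13}  ✓accept
after full input: {11,13}  (accept=11 in)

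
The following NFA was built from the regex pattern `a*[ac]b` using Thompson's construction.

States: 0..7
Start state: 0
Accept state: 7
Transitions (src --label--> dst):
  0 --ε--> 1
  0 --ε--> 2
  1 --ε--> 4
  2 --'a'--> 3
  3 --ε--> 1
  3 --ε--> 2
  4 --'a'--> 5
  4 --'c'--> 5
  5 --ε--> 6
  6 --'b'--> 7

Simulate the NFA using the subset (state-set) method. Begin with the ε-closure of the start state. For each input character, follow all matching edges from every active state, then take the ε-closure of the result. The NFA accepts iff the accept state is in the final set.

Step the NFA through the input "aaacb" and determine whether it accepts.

Answer: ACCEPT

Trace:
initial (ε-close {0}): {0,1,2,4}
'a' @ 1: {1,2,3,4,5,6}
'a' @ 2: {1,2,3,4,5,6}
'a' @ 3: {1,2,3,4,5,6}
'c' @ 4: {5,6}
'b' @ 5: {7}  ✓accept
end set {7} — state 7 in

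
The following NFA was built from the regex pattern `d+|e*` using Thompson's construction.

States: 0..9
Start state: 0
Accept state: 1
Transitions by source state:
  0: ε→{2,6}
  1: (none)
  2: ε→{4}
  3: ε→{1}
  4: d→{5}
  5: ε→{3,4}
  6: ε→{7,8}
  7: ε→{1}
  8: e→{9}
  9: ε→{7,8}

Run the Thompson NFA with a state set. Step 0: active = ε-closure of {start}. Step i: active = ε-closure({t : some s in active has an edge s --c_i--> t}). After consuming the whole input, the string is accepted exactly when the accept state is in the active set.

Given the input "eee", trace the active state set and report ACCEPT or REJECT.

initial (ε-close {0}): {0,1,2,4,6,7,8}
'e' @ 1: {1,7,8,9}  (accept∈set)
'e' @ 2: {1,7,8,9}  (accept∈set)
'e' @ 3: {1,7,8,9}  (accept∈set)
end set {1,7,8,9} — state 1 in

Answer: ACCEPT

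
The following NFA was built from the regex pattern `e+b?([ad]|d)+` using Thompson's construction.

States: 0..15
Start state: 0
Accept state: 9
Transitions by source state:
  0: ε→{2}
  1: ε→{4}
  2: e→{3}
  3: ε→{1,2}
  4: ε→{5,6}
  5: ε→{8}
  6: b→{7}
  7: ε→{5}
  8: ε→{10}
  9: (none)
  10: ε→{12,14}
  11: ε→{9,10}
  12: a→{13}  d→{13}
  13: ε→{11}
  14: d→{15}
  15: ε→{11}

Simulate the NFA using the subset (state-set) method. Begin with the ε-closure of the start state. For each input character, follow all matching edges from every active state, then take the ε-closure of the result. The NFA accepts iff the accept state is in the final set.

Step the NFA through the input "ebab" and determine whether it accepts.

initial (ε-close {0}): {0,2}
'e' @ 1: {1,2,3,4,5,6,8,10,12,14}
'b' @ 2: {5,7,8,10,12,14}
'a' @ 3: {9,10,11,12,13,14}  (accept∈set)
'b' @ 4: {}  — dead — no transitions
after full input: {}  (accept=9 not in)

Answer: REJECT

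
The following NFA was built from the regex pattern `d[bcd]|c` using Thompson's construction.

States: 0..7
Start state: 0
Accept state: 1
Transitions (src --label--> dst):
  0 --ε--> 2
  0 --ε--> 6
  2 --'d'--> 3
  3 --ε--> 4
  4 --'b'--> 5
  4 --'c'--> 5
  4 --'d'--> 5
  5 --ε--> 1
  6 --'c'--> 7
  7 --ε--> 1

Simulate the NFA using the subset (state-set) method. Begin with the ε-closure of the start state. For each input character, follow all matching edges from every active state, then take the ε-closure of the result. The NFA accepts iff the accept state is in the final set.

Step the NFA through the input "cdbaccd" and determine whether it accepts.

Answer: REJECT

Trace:
start: ε-closure({0}) = {0,2,6}
'c' @ 1: {1,7}  [accepting]
'd' @ 2: {}  — dead — no transitions
rest 'baccd' ignored (set empty)
end set {} — state 1 not in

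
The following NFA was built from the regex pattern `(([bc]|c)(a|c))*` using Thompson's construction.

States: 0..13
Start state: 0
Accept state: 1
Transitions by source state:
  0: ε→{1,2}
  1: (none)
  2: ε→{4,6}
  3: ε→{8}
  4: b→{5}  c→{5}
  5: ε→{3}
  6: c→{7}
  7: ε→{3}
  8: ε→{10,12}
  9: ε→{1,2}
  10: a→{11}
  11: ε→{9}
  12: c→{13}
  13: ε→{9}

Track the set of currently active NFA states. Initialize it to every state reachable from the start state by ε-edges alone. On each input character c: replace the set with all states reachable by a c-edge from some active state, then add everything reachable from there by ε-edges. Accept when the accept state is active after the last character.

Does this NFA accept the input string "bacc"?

S₀ = ε-closure({0}) = {0,1,2,4,6}
'b' @ 1: {3,5,8,10,12}
'a' @ 2: {1,2,4,6,9,11}  ✓accept
'c' @ 3: {3,5,7,8,10,12}
'c' @ 4: {1,2,4,6,9,13}  ✓accept
end set {1,2,4,6,9,13} — state 1 in

Answer: ACCEPT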